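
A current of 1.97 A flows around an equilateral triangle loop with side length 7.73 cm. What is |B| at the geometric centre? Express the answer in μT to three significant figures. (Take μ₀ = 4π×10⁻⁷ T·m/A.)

Each side is a finite straight segment at perpendicular distance d = a/(2 tan(π/3)) = 0.02231 m from the centre, with end-angles ±π/3.
One side contributes B₁ = (μ₀I/4πd)·2 sin(π/3) = 1.53×10⁻⁵ T.
All 3 sides add in the same direction: B = 3 × 1.53×10⁻⁵ = 4.59×10⁻⁵ T.

B ≈ 45.9 μT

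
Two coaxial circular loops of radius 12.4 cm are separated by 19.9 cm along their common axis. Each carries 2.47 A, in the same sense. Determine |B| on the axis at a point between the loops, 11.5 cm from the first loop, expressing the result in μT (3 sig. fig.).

B ≈ 12.0 μT

Each loop contributes B = μ₀IR²/[2(R²+z²)^(3/2)] on the axis, with z measured from that loop.
Loop 1 (z = 0.115 m): B₁ = 4.93×10⁻⁶ T. Loop 2 (z = 0.084 m): B₂ = 7.10×10⁻⁶ T.
The fields add: B = B₁ + B₂ = 1.20×10⁻⁵ T.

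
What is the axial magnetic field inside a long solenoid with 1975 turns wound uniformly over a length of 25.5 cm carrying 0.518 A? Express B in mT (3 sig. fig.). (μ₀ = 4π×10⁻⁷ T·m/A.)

B ≈ 5.04 mT

Inside a long solenoid, B = μ₀nI with n = 7745 turns/m.
B = 4π×10⁻⁷ × 7745 × 0.518 = 5.04×10⁻³ T.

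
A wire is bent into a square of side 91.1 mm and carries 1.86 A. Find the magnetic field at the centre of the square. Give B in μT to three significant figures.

Each side is a finite straight segment at perpendicular distance d = a/(2 tan(π/4)) = 0.04555 m from the centre, with end-angles ±π/4.
One side contributes B₁ = (μ₀I/4πd)·2 sin(π/4) = 5.77×10⁻⁶ T.
All 4 sides add in the same direction: B = 4 × 5.77×10⁻⁶ = 2.31×10⁻⁵ T.

B ≈ 23.1 μT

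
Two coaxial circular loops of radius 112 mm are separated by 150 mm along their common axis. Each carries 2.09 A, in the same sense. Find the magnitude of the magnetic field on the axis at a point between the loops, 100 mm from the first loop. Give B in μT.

B ≈ 13.8 μT

Each loop contributes B = μ₀IR²/[2(R²+z²)^(3/2)] on the axis, with z measured from that loop.
Loop 1 (z = 0.1 m): B₁ = 4.87×10⁻⁶ T. Loop 2 (z = 0.05 m): B₂ = 8.93×10⁻⁶ T.
The fields add: B = B₁ + B₂ = 1.38×10⁻⁵ T.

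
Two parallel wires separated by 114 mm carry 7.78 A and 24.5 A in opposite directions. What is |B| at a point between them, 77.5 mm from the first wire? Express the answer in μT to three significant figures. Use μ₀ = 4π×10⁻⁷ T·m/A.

Each long wire gives B = μ₀I/(2πd). Distances are d₁ = 0.0775 m and d₂ = 0.0365 m.
B₁ = 2.01×10⁻⁵ T, B₂ = 1.34×10⁻⁴ T.
Between antiparallel currents both contributions point the same way, so they add. B = B₁ + B₂ = 2.01×10⁻⁵ + 1.34×10⁻⁴ = 1.54×10⁻⁴ T.

B ≈ 154 μT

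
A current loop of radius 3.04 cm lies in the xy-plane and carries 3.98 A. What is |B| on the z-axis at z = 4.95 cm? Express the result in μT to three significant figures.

On the axis of a circular loop, B = μ₀IR² / [2(R²+z²)^(3/2)].
R² + z² = (0.0304)² + (0.0495)² = 0.003374 m², and (R²+z²)^(3/2) = 1.96×10⁻⁴ m³.
B = (4π×10⁻⁷ × 3.98 × 0.0009242) / (2 × 1.96×10⁻⁴) = 1.18×10⁻⁵ T.

B ≈ 11.8 μT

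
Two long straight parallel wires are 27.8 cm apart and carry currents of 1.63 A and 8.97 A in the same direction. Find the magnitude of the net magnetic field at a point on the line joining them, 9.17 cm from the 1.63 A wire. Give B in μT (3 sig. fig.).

B ≈ 6.07 μT

Each long wire gives B = μ₀I/(2πd). Distances are d₁ = 0.0917 m and d₂ = 0.1863 m.
B₁ = 3.56×10⁻⁶ T, B₂ = 9.63×10⁻⁶ T.
Between parallel currents the two contributions point in opposite directions, so they subtract. B = |B₁ − B₂| = |3.56×10⁻⁶ − 9.63×10⁻⁶| = 6.07×10⁻⁶ T.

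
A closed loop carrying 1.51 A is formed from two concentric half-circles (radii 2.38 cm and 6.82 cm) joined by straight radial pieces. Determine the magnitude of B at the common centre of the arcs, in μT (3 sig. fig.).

The radial connectors point toward the centre, so dl × r̂ = 0 and they contribute nothing.
Each semicircle gives μ₀I/(4R): inner arc 1.99×10⁻⁵ T, outer arc 6.96×10⁻⁶ T.
The two arcs carry current in opposite angular senses, so their fields oppose: B = |1.99×10⁻⁵ − 6.96×10⁻⁶| = 1.30×10⁻⁵ T.

B ≈ 13.0 μT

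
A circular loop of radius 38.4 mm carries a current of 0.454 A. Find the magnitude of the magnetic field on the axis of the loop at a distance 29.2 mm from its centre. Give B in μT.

B ≈ 3.75 μT

On the axis of a circular loop, B = μ₀IR² / [2(R²+z²)^(3/2)].
R² + z² = (0.0384)² + (0.0292)² = 0.002327 m², and (R²+z²)^(3/2) = 1.12×10⁻⁴ m³.
B = (4π×10⁻⁷ × 0.454 × 0.001475) / (2 × 1.12×10⁻⁴) = 3.75×10⁻⁶ T.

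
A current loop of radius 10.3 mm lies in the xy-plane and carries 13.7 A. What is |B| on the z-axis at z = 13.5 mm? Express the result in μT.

On the axis of a circular loop, B = μ₀IR² / [2(R²+z²)^(3/2)].
R² + z² = (0.0103)² + (0.0135)² = 0.0002883 m², and (R²+z²)^(3/2) = 4.90×10⁻⁶ m³.
B = (4π×10⁻⁷ × 13.7 × 0.0001061) / (2 × 4.90×10⁻⁶) = 1.87×10⁻⁴ T.

B ≈ 187 μT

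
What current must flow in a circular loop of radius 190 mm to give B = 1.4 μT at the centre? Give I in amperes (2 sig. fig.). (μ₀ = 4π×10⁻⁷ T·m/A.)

At the centre of a circular loop B = μ₀I/(2R), so I = 2RB/μ₀.
With R = 0.19 m, I = 2 × 0.19 × 1.40×10⁻⁶ / (4π×10⁻⁷) = 0.423 A.

I ≈ 0.42 A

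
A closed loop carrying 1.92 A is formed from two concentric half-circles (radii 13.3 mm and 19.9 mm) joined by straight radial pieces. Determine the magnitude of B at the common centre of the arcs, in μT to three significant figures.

The radial connectors point toward the centre, so dl × r̂ = 0 and they contribute nothing.
Each semicircle gives μ₀I/(4R): inner arc 4.54×10⁻⁵ T, outer arc 3.03×10⁻⁵ T.
The two arcs carry current in opposite angular senses, so their fields oppose: B = |4.54×10⁻⁵ − 3.03×10⁻⁵| = 1.50×10⁻⁵ T.

B ≈ 15.0 μT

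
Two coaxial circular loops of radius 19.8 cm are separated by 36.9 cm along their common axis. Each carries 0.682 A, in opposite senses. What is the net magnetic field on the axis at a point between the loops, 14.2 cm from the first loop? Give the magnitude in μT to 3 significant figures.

Each loop contributes B = μ₀IR²/[2(R²+z²)^(3/2)] on the axis, with z measured from that loop.
Loop 1 (z = 0.142 m): B₁ = 1.16×10⁻⁶ T. Loop 2 (z = 0.227 m): B₂ = 6.15×10⁻⁷ T.
The fields oppose: B = |B₁ − B₂| = 5.47×10⁻⁷ T.

B ≈ 0.547 μT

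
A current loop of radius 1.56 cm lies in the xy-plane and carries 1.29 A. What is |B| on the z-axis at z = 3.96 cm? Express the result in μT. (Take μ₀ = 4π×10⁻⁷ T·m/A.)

On the axis of a circular loop, B = μ₀IR² / [2(R²+z²)^(3/2)].
R² + z² = (0.0156)² + (0.0396)² = 0.001812 m², and (R²+z²)^(3/2) = 7.71×10⁻⁵ m³.
B = (4π×10⁻⁷ × 1.29 × 0.0002434) / (2 × 7.71×10⁻⁵) = 2.56×10⁻⁶ T.

B ≈ 2.56 μT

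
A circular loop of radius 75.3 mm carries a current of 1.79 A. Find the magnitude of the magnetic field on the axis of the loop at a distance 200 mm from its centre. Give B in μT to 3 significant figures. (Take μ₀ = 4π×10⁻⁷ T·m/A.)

B ≈ 0.653 μT

On the axis of a circular loop, B = μ₀IR² / [2(R²+z²)^(3/2)].
R² + z² = (0.0753)² + (0.2)² = 0.04567 m², and (R²+z²)^(3/2) = 9.76×10⁻³ m³.
B = (4π×10⁻⁷ × 1.79 × 0.00567) / (2 × 9.76×10⁻³) = 6.53×10⁻⁷ T.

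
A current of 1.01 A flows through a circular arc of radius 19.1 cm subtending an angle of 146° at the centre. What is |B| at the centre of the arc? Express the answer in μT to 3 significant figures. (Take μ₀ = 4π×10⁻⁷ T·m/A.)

B ≈ 1.35 μT

The Biot–Savart field of a circular arc at its centre is B = μ₀Iφ/(4πR), with φ = 2.548 rad.
B = (4π×10⁻⁷ × 1.01 × 2.548) / (4π × 0.191) = 1.35×10⁻⁶ T.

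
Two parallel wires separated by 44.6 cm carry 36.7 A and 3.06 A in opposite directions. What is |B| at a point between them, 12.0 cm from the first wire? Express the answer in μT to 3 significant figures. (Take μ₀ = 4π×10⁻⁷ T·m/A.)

B ≈ 63.0 μT

Each long wire gives B = μ₀I/(2πd). Distances are d₁ = 0.12 m and d₂ = 0.326 m.
B₁ = 6.12×10⁻⁵ T, B₂ = 1.88×10⁻⁶ T.
Between antiparallel currents both contributions point the same way, so they add. B = B₁ + B₂ = 6.12×10⁻⁵ + 1.88×10⁻⁶ = 6.30×10⁻⁵ T.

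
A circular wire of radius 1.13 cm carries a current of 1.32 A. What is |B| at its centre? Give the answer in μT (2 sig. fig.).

At the centre of a circular loop the Biot–Savart law gives B = μ₀I/(2R).
B = (4π×10⁻⁷ × 1.32) / (2 × 0.0113) = 7.34×10⁻⁵ T.

B ≈ 73 μT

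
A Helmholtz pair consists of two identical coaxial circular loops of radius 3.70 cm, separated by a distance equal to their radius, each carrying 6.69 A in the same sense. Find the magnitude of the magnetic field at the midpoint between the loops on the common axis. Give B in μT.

B ≈ 163 μT

Each loop contributes B = μ₀IR²/[2(R²+z²)^(3/2)] on the axis, with z measured from that loop.
Loop 1 (z = 0.0185 m): B₁ = 8.13×10⁻⁵ T. Loop 2 (z = 0.0185 m): B₂ = 8.13×10⁻⁵ T.
The fields add: B = B₁ + B₂ = 1.63×10⁻⁴ T.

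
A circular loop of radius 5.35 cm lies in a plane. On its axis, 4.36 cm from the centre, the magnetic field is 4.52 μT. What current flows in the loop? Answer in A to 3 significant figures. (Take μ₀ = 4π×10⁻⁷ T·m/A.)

I ≈ 0.826 A

On the axis of a loop, B = μ₀IR²/[2(R²+z²)^(3/2)], so I = 2B(R²+z²)^(3/2)/(μ₀R²).
R² + z² = 0.002862 + 0.001901 = 0.004763 m²; raised to 3/2 gives 3.29×10⁻⁴ m³.
I = 2 × 4.52×10⁻⁶ × 3.29×10⁻⁴ / (1.26×10⁻⁶ × 0.002862) = 0.826 A.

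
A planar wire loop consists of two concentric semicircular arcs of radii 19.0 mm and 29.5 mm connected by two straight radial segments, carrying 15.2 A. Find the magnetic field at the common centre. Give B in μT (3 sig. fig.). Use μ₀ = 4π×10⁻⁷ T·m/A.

The radial connectors point toward the centre, so dl × r̂ = 0 and they contribute nothing.
Each semicircle gives μ₀I/(4R): inner arc 2.51×10⁻⁴ T, outer arc 1.62×10⁻⁴ T.
The two arcs carry current in opposite angular senses, so their fields oppose: B = |2.51×10⁻⁴ − 1.62×10⁻⁴| = 8.95×10⁻⁵ T.

B ≈ 89.5 μT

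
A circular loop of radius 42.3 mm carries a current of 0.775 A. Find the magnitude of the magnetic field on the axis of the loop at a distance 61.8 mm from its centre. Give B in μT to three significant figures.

On the axis of a circular loop, B = μ₀IR² / [2(R²+z²)^(3/2)].
R² + z² = (0.0423)² + (0.0618)² = 0.005609 m², and (R²+z²)^(3/2) = 4.20×10⁻⁴ m³.
B = (4π×10⁻⁷ × 0.775 × 0.001789) / (2 × 4.20×10⁻⁴) = 2.07×10⁻⁶ T.

B ≈ 2.07 μT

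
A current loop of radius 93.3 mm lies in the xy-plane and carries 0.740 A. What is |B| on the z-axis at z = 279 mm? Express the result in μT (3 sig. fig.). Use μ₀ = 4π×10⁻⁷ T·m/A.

On the axis of a circular loop, B = μ₀IR² / [2(R²+z²)^(3/2)].
R² + z² = (0.0933)² + (0.279)² = 0.08655 m², and (R²+z²)^(3/2) = 2.55×10⁻² m³.
B = (4π×10⁻⁷ × 0.740 × 0.008705) / (2 × 2.55×10⁻²) = 1.59×10⁻⁷ T.

B ≈ 0.159 μT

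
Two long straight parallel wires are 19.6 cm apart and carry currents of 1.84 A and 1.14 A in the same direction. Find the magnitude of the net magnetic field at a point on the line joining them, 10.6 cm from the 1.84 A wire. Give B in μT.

B ≈ 0.938 μT

Each long wire gives B = μ₀I/(2πd). Distances are d₁ = 0.106 m and d₂ = 0.09 m.
B₁ = 3.47×10⁻⁶ T, B₂ = 2.53×10⁻⁶ T.
Between parallel currents the two contributions point in opposite directions, so they subtract. B = |B₁ − B₂| = |3.47×10⁻⁶ − 2.53×10⁻⁶| = 9.38×10⁻⁷ T.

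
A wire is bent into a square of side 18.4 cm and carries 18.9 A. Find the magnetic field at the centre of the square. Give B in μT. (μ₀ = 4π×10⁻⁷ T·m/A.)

B ≈ 116 μT

Each side is a finite straight segment at perpendicular distance d = a/(2 tan(π/4)) = 0.092 m from the centre, with end-angles ±π/4.
One side contributes B₁ = (μ₀I/4πd)·2 sin(π/4) = 2.91×10⁻⁵ T.
All 4 sides add in the same direction: B = 4 × 2.91×10⁻⁵ = 1.16×10⁻⁴ T.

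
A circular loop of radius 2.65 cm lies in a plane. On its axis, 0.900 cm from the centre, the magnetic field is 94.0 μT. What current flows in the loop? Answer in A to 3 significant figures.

I ≈ 4.67 A

On the axis of a loop, B = μ₀IR²/[2(R²+z²)^(3/2)], so I = 2B(R²+z²)^(3/2)/(μ₀R²).
R² + z² = 0.0007022 + 8.100×10⁻⁵ = 0.0007832 m²; raised to 3/2 gives 2.19×10⁻⁵ m³.
I = 2 × 9.40×10⁻⁵ × 2.19×10⁻⁵ / (1.26×10⁻⁶ × 0.0007022) = 4.67 A.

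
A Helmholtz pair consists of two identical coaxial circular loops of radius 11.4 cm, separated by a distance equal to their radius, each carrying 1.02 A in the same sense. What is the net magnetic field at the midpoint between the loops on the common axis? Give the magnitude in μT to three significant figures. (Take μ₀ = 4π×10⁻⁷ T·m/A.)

Each loop contributes B = μ₀IR²/[2(R²+z²)^(3/2)] on the axis, with z measured from that loop.
Loop 1 (z = 0.057 m): B₁ = 4.02×10⁻⁶ T. Loop 2 (z = 0.057 m): B₂ = 4.02×10⁻⁶ T.
The fields add: B = B₁ + B₂ = 8.05×10⁻⁶ T.

B ≈ 8.05 μT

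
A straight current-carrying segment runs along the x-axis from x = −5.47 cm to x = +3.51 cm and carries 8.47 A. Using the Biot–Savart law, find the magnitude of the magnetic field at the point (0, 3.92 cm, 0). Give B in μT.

B ≈ 32.0 μT

For a finite straight segment, B = (μ₀I/4πd)(sinθ₁ + sinθ₂), where θ₁, θ₂ are the angles from the perpendicular to each end.
The perpendicular distance is d = 0.0392 m; the end-offsets along the wire are a = 0.0547 m and b = 0.0351 m.
sinθ₁ = 0.0547/√(0.0547²+0.0392²) = 0.8128; sinθ₂ = 0.0351/√(0.0351²+0.0392²) = 0.6671.
B = (4π×10⁻⁷ × 8.47) / (4π × 0.0392) × (0.8128 + 0.6671) = 3.20×10⁻⁵ T.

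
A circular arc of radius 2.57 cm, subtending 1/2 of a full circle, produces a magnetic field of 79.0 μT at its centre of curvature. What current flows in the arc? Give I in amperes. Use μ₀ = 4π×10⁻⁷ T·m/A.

For a circular arc, B = μ₀Iφ/(4πR) with φ in radians; here φ = 3.142 rad.
So I = 4πRB/(μ₀φ) = 4π × 0.0257 × 7.90×10⁻⁵ / (4π×10⁻⁷ × 3.142) = 6.46 A.

I ≈ 6.46 A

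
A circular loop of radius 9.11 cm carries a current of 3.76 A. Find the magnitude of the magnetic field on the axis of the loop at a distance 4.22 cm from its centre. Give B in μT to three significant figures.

B ≈ 19.4 μT

On the axis of a circular loop, B = μ₀IR² / [2(R²+z²)^(3/2)].
R² + z² = (0.0911)² + (0.0422)² = 0.01008 m², and (R²+z²)^(3/2) = 1.01×10⁻³ m³.
B = (4π×10⁻⁷ × 3.76 × 0.008299) / (2 × 1.01×10⁻³) = 1.94×10⁻⁵ T.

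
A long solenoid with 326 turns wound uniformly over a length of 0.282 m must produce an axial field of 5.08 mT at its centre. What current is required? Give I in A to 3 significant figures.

I ≈ 3.50 A

Inside a long solenoid B = μ₀nI with n = 1156 m⁻¹, so I = B/(μ₀n).
I = 5.08×10⁻³ / (4π×10⁻⁷ × 1156) = 3.50 A.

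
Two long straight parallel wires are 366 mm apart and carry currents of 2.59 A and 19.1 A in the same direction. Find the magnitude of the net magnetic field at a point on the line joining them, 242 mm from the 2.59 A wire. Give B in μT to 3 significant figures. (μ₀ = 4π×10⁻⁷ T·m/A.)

B ≈ 28.7 μT

Each long wire gives B = μ₀I/(2πd). Distances are d₁ = 0.242 m and d₂ = 0.124 m.
B₁ = 2.14×10⁻⁶ T, B₂ = 3.08×10⁻⁵ T.
Between parallel currents the two contributions point in opposite directions, so they subtract. B = |B₁ − B₂| = |2.14×10⁻⁶ − 3.08×10⁻⁵| = 2.87×10⁻⁵ T.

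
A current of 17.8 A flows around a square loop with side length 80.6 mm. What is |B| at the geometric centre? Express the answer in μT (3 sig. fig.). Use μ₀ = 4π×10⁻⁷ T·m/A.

Each side is a finite straight segment at perpendicular distance d = a/(2 tan(π/4)) = 0.0403 m from the centre, with end-angles ±π/4.
One side contributes B₁ = (μ₀I/4πd)·2 sin(π/4) = 6.25×10⁻⁵ T.
All 4 sides add in the same direction: B = 4 × 6.25×10⁻⁵ = 2.50×10⁻⁴ T.

B ≈ 250 μT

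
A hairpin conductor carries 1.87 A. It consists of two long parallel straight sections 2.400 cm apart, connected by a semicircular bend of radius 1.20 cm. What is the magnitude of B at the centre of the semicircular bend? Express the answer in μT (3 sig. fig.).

The semicircular arc contributes B_arc = μ₀I·π/(4πR) = μ₀I/(4R) = 4.90×10⁻⁵ T.
Each semi-infinite lead is at perpendicular distance R = 0.012 m from the centre, with the perpendicular foot at its near end, so it contributes μ₀I/(4πR); both point the same way, together 3.12×10⁻⁵ T.
Arc and leads all point the same direction: B = 4.90×10⁻⁵ + 3.12×10⁻⁵ = 8.01×10⁻⁵ T.

B ≈ 80.1 μT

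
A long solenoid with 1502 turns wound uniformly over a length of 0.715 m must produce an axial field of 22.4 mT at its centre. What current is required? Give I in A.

I ≈ 8.49 A

Inside a long solenoid B = μ₀nI with n = 2101 m⁻¹, so I = B/(μ₀n).
I = 2.24×10⁻² / (4π×10⁻⁷ × 2101) = 8.49 A.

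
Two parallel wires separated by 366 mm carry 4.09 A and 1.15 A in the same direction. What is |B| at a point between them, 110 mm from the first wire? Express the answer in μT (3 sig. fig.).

B ≈ 6.54 μT

Each long wire gives B = μ₀I/(2πd). Distances are d₁ = 0.11 m and d₂ = 0.256 m.
B₁ = 7.44×10⁻⁶ T, B₂ = 8.98×10⁻⁷ T.
Between parallel currents the two contributions point in opposite directions, so they subtract. B = |B₁ − B₂| = |7.44×10⁻⁶ − 8.98×10⁻⁷| = 6.54×10⁻⁶ T.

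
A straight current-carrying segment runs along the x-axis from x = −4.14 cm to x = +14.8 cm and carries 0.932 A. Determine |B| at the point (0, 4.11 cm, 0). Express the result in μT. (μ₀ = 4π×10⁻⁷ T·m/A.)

For a finite straight segment, B = (μ₀I/4πd)(sinθ₁ + sinθ₂), where θ₁, θ₂ are the angles from the perpendicular to each end.
The perpendicular distance is d = 0.0411 m; the end-offsets along the wire are a = 0.0414 m and b = 0.148 m.
sinθ₁ = 0.0414/√(0.0414²+0.0411²) = 0.7097; sinθ₂ = 0.148/√(0.148²+0.0411²) = 0.9635.
B = (4π×10⁻⁷ × 0.932) / (4π × 0.0411) × (0.7097 + 0.9635) = 3.79×10⁻⁶ T.

B ≈ 3.79 μT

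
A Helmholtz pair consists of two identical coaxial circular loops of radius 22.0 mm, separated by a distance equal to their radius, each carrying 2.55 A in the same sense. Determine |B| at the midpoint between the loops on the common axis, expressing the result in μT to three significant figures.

Each loop contributes B = μ₀IR²/[2(R²+z²)^(3/2)] on the axis, with z measured from that loop.
Loop 1 (z = 0.011 m): B₁ = 5.21×10⁻⁵ T. Loop 2 (z = 0.011 m): B₂ = 5.21×10⁻⁵ T.
The fields add: B = B₁ + B₂ = 1.04×10⁻⁴ T.

B ≈ 104 μT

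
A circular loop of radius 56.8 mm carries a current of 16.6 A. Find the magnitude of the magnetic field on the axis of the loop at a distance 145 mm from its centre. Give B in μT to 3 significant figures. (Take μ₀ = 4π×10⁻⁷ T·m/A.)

B ≈ 8.91 μT

On the axis of a circular loop, B = μ₀IR² / [2(R²+z²)^(3/2)].
R² + z² = (0.0568)² + (0.145)² = 0.02425 m², and (R²+z²)^(3/2) = 3.78×10⁻³ m³.
B = (4π×10⁻⁷ × 16.6 × 0.003226) / (2 × 3.78×10⁻³) = 8.91×10⁻⁶ T.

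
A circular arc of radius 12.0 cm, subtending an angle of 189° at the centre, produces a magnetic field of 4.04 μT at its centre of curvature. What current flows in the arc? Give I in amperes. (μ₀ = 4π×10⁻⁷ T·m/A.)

For a circular arc, B = μ₀Iφ/(4πR) with φ in radians; here φ = 3.299 rad.
So I = 4πRB/(μ₀φ) = 4π × 0.12 × 4.04×10⁻⁶ / (4π×10⁻⁷ × 3.299) = 1.47 A.

I ≈ 1.47 A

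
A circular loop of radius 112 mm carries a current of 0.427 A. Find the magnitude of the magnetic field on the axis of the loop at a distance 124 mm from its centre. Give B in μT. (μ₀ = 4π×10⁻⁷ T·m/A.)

On the axis of a circular loop, B = μ₀IR² / [2(R²+z²)^(3/2)].
R² + z² = (0.112)² + (0.124)² = 0.02792 m², and (R²+z²)^(3/2) = 4.67×10⁻³ m³.
B = (4π×10⁻⁷ × 0.427 × 0.01254) / (2 × 4.67×10⁻³) = 7.21×10⁻⁷ T.

B ≈ 0.721 μT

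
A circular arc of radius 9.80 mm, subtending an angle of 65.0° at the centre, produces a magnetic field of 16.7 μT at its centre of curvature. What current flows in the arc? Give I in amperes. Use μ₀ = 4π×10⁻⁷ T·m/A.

For a circular arc, B = μ₀Iφ/(4πR) with φ in radians; here φ = 1.134 rad.
So I = 4πRB/(μ₀φ) = 4π × 0.0098 × 1.67×10⁻⁵ / (4π×10⁻⁷ × 1.134) = 1.44 A.

I ≈ 1.44 A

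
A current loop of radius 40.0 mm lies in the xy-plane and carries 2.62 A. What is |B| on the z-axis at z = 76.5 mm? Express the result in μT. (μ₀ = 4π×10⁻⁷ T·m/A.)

On the axis of a circular loop, B = μ₀IR² / [2(R²+z²)^(3/2)].
R² + z² = (0.04)² + (0.0765)² = 0.007452 m², and (R²+z²)^(3/2) = 6.43×10⁻⁴ m³.
B = (4π×10⁻⁷ × 2.62 × 0.0016) / (2 × 6.43×10⁻⁴) = 4.09×10⁻⁶ T.

B ≈ 4.09 μT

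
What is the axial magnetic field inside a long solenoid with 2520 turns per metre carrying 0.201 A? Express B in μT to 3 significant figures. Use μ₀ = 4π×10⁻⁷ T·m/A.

B ≈ 637 μT

Inside a long solenoid, B = μ₀nI with n = 2520 turns/m.
B = 4π×10⁻⁷ × 2520 × 0.201 = 6.37×10⁻⁴ T.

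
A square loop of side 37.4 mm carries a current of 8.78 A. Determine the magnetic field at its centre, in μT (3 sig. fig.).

B ≈ 266 μT

Each side is a finite straight segment at perpendicular distance d = a/(2 tan(π/4)) = 0.0187 m from the centre, with end-angles ±π/4.
One side contributes B₁ = (μ₀I/4πd)·2 sin(π/4) = 6.64×10⁻⁵ T.
All 4 sides add in the same direction: B = 4 × 6.64×10⁻⁵ = 2.66×10⁻⁴ T.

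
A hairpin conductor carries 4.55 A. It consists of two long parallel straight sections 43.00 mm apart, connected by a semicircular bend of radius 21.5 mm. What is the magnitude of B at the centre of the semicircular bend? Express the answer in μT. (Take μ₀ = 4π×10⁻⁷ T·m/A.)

B ≈ 109 μT

The semicircular arc contributes B_arc = μ₀I·π/(4πR) = μ₀I/(4R) = 6.65×10⁻⁵ T.
Each semi-infinite lead is at perpendicular distance R = 0.0215 m from the centre, with the perpendicular foot at its near end, so it contributes μ₀I/(4πR); both point the same way, together 4.23×10⁻⁵ T.
Arc and leads all point the same direction: B = 6.65×10⁻⁵ + 4.23×10⁻⁵ = 1.09×10⁻⁴ T.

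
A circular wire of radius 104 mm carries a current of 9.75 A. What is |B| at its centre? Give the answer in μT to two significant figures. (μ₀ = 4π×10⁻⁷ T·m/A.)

B ≈ 59 μT

At the centre of a circular loop the Biot–Savart law gives B = μ₀I/(2R).
B = (4π×10⁻⁷ × 9.75) / (2 × 0.104) = 5.89×10⁻⁵ T.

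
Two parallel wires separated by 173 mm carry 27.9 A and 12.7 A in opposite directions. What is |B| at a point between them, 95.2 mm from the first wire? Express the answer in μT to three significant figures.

Each long wire gives B = μ₀I/(2πd). Distances are d₁ = 0.0952 m and d₂ = 0.0778 m.
B₁ = 5.86×10⁻⁵ T, B₂ = 3.26×10⁻⁵ T.
Between antiparallel currents both contributions point the same way, so they add. B = B₁ + B₂ = 5.86×10⁻⁵ + 3.26×10⁻⁵ = 9.13×10⁻⁵ T.

B ≈ 91.3 μT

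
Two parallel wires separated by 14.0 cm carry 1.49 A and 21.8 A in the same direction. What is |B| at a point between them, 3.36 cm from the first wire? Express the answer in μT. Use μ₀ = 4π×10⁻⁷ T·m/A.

Each long wire gives B = μ₀I/(2πd). Distances are d₁ = 0.0336 m and d₂ = 0.1064 m.
B₁ = 8.87×10⁻⁶ T, B₂ = 4.10×10⁻⁵ T.
Between parallel currents the two contributions point in opposite directions, so they subtract. B = |B₁ − B₂| = |8.87×10⁻⁶ − 4.10×10⁻⁵| = 3.21×10⁻⁵ T.

B ≈ 32.1 μT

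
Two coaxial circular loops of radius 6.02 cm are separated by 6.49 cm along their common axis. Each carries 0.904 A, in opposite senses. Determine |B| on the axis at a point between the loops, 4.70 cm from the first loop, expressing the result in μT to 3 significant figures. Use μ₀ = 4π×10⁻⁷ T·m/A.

B ≈ 3.69 μT

Each loop contributes B = μ₀IR²/[2(R²+z²)^(3/2)] on the axis, with z measured from that loop.
Loop 1 (z = 0.047 m): B₁ = 4.62×10⁻⁶ T. Loop 2 (z = 0.0179 m): B₂ = 8.31×10⁻⁶ T.
The fields oppose: B = |B₁ − B₂| = 3.69×10⁻⁶ T.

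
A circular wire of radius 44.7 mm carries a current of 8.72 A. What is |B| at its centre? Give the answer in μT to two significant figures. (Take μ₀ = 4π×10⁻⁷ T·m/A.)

At the centre of a circular loop the Biot–Savart law gives B = μ₀I/(2R).
B = (4π×10⁻⁷ × 8.72) / (2 × 0.0447) = 1.23×10⁻⁴ T.

B ≈ 120 μT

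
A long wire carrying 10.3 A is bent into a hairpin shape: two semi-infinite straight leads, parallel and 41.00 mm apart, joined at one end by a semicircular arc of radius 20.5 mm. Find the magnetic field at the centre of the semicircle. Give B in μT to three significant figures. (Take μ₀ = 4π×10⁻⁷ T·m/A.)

The semicircular arc contributes B_arc = μ₀I·π/(4πR) = μ₀I/(4R) = 1.58×10⁻⁴ T.
Each semi-infinite lead is at perpendicular distance R = 0.0205 m from the centre, with the perpendicular foot at its near end, so it contributes μ₀I/(4πR); both point the same way, together 1.00×10⁻⁴ T.
Arc and leads all point the same direction: B = 1.58×10⁻⁴ + 1.00×10⁻⁴ = 2.58×10⁻⁴ T.

B ≈ 258 μT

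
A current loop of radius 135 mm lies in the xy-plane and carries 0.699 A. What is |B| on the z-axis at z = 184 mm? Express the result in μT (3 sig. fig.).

On the axis of a circular loop, B = μ₀IR² / [2(R²+z²)^(3/2)].
R² + z² = (0.135)² + (0.184)² = 0.05208 m², and (R²+z²)^(3/2) = 1.19×10⁻² m³.
B = (4π×10⁻⁷ × 0.699 × 0.01823) / (2 × 1.19×10⁻²) = 6.73×10⁻⁷ T.

B ≈ 0.673 μT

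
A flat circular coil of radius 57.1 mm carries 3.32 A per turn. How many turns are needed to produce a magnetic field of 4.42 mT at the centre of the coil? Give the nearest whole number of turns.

For an N-turn coil, B = Nμ₀I/(2R). A single turn gives B₁ = 3.65×10⁻⁵ T with R = 0.0571 m.
N = B/B₁ = 4.42×10⁻³ / 3.65×10⁻⁵ = 120.99.

N = 121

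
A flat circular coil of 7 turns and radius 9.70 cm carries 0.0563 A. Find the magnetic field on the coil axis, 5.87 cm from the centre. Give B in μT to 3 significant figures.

B ≈ 1.60 μT

For an N-turn flat coil, B = Nμ₀IR²/[2(R²+z²)^(3/2)] with R = 0.097 m, z = 0.0587 m.
B = 7 × 2.28×10⁻⁷ T = 1.60×10⁻⁶ T.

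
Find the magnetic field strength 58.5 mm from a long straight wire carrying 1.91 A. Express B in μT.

B ≈ 6.53 μT

For an infinitely long straight wire, B = μ₀I/(2πd).
B = (4π×10⁻⁷ × 1.91) / (2π × 0.0585) = 6.53×10⁻⁶ T.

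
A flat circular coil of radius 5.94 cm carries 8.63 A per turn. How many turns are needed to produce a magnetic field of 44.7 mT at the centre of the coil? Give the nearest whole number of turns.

For an N-turn coil, B = Nμ₀I/(2R). A single turn gives B₁ = 9.13×10⁻⁵ T with R = 0.0594 m.
N = B/B₁ = 4.47×10⁻² / 9.13×10⁻⁵ = 489.67.

N = 490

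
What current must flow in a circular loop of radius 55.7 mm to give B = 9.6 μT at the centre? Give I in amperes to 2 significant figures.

I ≈ 0.85 A

At the centre of a circular loop B = μ₀I/(2R), so I = 2RB/μ₀.
With R = 0.0557 m, I = 2 × 0.0557 × 9.60×10⁻⁶ / (4π×10⁻⁷) = 0.851 A.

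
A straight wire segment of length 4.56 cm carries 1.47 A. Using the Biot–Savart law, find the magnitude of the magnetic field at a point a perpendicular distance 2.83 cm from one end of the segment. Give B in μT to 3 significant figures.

B ≈ 4.41 μT

For a finite straight segment, B = (μ₀I/4πd)(sinθ₁ + sinθ₂), where θ₁, θ₂ are the angles from the perpendicular to each end.
The perpendicular foot is at one end, so the two end-offsets along the wire are 0 and L = 0.0456 m.
sinθ₁ = 0/√(0²+0.0283²) = 0.0000; sinθ₂ = 0.0456/√(0.0456²+0.0283²) = 0.8497.
B = (4π×10⁻⁷ × 1.47) / (4π × 0.0283) × (0.0000 + 0.8497) = 4.41×10⁻⁶ T.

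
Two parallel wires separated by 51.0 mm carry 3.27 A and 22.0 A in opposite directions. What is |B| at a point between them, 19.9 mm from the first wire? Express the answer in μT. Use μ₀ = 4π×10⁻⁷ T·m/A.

B ≈ 174 μT

Each long wire gives B = μ₀I/(2πd). Distances are d₁ = 0.0199 m and d₂ = 0.0311 m.
B₁ = 3.29×10⁻⁵ T, B₂ = 1.41×10⁻⁴ T.
Between antiparallel currents both contributions point the same way, so they add. B = B₁ + B₂ = 3.29×10⁻⁵ + 1.41×10⁻⁴ = 1.74×10⁻⁴ T.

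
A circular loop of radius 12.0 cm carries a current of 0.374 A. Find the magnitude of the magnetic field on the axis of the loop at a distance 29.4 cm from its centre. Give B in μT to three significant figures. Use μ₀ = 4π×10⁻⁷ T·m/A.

On the axis of a circular loop, B = μ₀IR² / [2(R²+z²)^(3/2)].
R² + z² = (0.12)² + (0.294)² = 0.1008 m², and (R²+z²)^(3/2) = 3.20×10⁻² m³.
B = (4π×10⁻⁷ × 0.374 × 0.0144) / (2 × 3.20×10⁻²) = 1.06×10⁻⁷ T.

B ≈ 0.106 μT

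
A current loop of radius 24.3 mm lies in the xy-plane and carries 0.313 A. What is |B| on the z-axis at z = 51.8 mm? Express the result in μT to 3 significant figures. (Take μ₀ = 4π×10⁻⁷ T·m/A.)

B ≈ 0.620 μT

On the axis of a circular loop, B = μ₀IR² / [2(R²+z²)^(3/2)].
R² + z² = (0.0243)² + (0.0518)² = 0.003274 m², and (R²+z²)^(3/2) = 1.87×10⁻⁴ m³.
B = (4π×10⁻⁷ × 0.313 × 0.0005905) / (2 × 1.87×10⁻⁴) = 6.20×10⁻⁷ T.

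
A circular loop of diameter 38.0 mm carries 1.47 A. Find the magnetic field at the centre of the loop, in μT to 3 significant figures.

B ≈ 48.6 μT

At the centre of a circular loop the Biot–Savart law gives B = μ₀I/(2R) (so R = 0.019 m).
B = (4π×10⁻⁷ × 1.47) / (2 × 0.019) = 4.86×10⁻⁵ T.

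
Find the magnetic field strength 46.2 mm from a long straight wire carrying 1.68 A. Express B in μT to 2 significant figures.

For an infinitely long straight wire, B = μ₀I/(2πd).
B = (4π×10⁻⁷ × 1.68) / (2π × 0.0462) = 7.27×10⁻⁶ T.

B ≈ 7.3 μT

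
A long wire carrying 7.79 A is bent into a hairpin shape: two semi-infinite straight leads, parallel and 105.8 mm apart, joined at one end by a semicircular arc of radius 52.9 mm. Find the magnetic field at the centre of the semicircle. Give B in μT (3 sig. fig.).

B ≈ 75.7 μT

The semicircular arc contributes B_arc = μ₀I·π/(4πR) = μ₀I/(4R) = 4.63×10⁻⁵ T.
Each semi-infinite lead is at perpendicular distance R = 0.0529 m from the centre, with the perpendicular foot at its near end, so it contributes μ₀I/(4πR); both point the same way, together 2.95×10⁻⁵ T.
Arc and leads all point the same direction: B = 4.63×10⁻⁵ + 2.95×10⁻⁵ = 7.57×10⁻⁵ T.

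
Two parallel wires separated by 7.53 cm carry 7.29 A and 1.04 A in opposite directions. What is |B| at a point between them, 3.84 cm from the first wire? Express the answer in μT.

Each long wire gives B = μ₀I/(2πd). Distances are d₁ = 0.0384 m and d₂ = 0.0369 m.
B₁ = 3.80×10⁻⁵ T, B₂ = 5.64×10⁻⁶ T.
Between antiparallel currents both contributions point the same way, so they add. B = B₁ + B₂ = 3.80×10⁻⁵ + 5.64×10⁻⁶ = 4.36×10⁻⁵ T.

B ≈ 43.6 μT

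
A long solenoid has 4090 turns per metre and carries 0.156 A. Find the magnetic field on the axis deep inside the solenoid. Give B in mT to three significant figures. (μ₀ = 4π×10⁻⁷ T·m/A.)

Inside a long solenoid, B = μ₀nI with n = 4090 turns/m.
B = 4π×10⁻⁷ × 4090 × 0.156 = 8.02×10⁻⁴ T.

B ≈ 0.802 mT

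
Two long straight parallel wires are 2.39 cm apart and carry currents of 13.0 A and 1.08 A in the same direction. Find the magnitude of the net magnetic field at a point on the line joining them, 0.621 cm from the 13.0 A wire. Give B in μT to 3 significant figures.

B ≈ 406 μT

Each long wire gives B = μ₀I/(2πd). Distances are d₁ = 0.00621 m and d₂ = 0.01769 m.
B₁ = 4.19×10⁻⁴ T, B₂ = 1.22×10⁻⁵ T.
Between parallel currents the two contributions point in opposite directions, so they subtract. B = |B₁ − B₂| = |4.19×10⁻⁴ − 1.22×10⁻⁵| = 4.06×10⁻⁴ T.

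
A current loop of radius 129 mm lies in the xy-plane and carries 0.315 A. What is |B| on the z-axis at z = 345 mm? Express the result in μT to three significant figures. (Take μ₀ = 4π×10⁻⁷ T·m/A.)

On the axis of a circular loop, B = μ₀IR² / [2(R²+z²)^(3/2)].
R² + z² = (0.129)² + (0.345)² = 0.1357 m², and (R²+z²)^(3/2) = 5.00×10⁻² m³.
B = (4π×10⁻⁷ × 0.315 × 0.01664) / (2 × 5.00×10⁻²) = 6.59×10⁻⁸ T.

B ≈ 0.0659 μT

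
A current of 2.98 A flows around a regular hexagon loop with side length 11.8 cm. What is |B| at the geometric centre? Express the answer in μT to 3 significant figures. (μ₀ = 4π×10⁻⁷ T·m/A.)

B ≈ 17.5 μT

Each side is a finite straight segment at perpendicular distance d = a/(2 tan(π/6)) = 0.1022 m from the centre, with end-angles ±π/6.
One side contributes B₁ = (μ₀I/4πd)·2 sin(π/6) = 2.92×10⁻⁶ T.
All 6 sides add in the same direction: B = 6 × 2.92×10⁻⁶ = 1.75×10⁻⁵ T.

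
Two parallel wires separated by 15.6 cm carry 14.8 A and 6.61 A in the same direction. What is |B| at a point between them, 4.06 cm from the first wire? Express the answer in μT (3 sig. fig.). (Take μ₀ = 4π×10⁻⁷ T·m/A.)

Each long wire gives B = μ₀I/(2πd). Distances are d₁ = 0.0406 m and d₂ = 0.1154 m.
B₁ = 7.29×10⁻⁵ T, B₂ = 1.15×10⁻⁵ T.
Between parallel currents the two contributions point in opposite directions, so they subtract. B = |B₁ − B₂| = |7.29×10⁻⁵ − 1.15×10⁻⁵| = 6.15×10⁻⁵ T.

B ≈ 61.5 μT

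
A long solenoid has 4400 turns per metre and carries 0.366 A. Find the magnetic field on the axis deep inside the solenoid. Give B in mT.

Inside a long solenoid, B = μ₀nI with n = 4400 turns/m.
B = 4π×10⁻⁷ × 4400 × 0.366 = 2.02×10⁻³ T.

B ≈ 2.02 mT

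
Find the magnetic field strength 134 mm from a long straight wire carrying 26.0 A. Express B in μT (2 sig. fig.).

B ≈ 39 μT

For an infinitely long straight wire, B = μ₀I/(2πd).
B = (4π×10⁻⁷ × 26.0) / (2π × 0.134) = 3.88×10⁻⁵ T.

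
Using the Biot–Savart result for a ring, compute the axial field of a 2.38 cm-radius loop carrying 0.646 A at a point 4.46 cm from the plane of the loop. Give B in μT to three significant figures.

B ≈ 1.78 μT

On the axis of a circular loop, B = μ₀IR² / [2(R²+z²)^(3/2)].
R² + z² = (0.0238)² + (0.0446)² = 0.002556 m², and (R²+z²)^(3/2) = 1.29×10⁻⁴ m³.
B = (4π×10⁻⁷ × 0.646 × 0.0005664) / (2 × 1.29×10⁻⁴) = 1.78×10⁻⁶ T.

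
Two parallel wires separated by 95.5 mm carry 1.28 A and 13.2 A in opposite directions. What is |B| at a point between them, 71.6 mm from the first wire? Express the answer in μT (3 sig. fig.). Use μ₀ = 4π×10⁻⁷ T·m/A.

B ≈ 114 μT

Each long wire gives B = μ₀I/(2πd). Distances are d₁ = 0.0716 m and d₂ = 0.0239 m.
B₁ = 3.58×10⁻⁶ T, B₂ = 1.10×10⁻⁴ T.
Between antiparallel currents both contributions point the same way, so they add. B = B₁ + B₂ = 3.58×10⁻⁶ + 1.10×10⁻⁴ = 1.14×10⁻⁴ T.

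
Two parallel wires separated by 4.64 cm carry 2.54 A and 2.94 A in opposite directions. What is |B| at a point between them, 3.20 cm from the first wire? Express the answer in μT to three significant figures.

Each long wire gives B = μ₀I/(2πd). Distances are d₁ = 0.032 m and d₂ = 0.0144 m.
B₁ = 1.59×10⁻⁵ T, B₂ = 4.08×10⁻⁵ T.
Between antiparallel currents both contributions point the same way, so they add. B = B₁ + B₂ = 1.59×10⁻⁵ + 4.08×10⁻⁵ = 5.67×10⁻⁵ T.

B ≈ 56.7 μT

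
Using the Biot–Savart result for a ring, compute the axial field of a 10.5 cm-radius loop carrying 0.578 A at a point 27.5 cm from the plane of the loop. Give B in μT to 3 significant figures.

On the axis of a circular loop, B = μ₀IR² / [2(R²+z²)^(3/2)].
R² + z² = (0.105)² + (0.275)² = 0.08665 m², and (R²+z²)^(3/2) = 2.55×10⁻² m³.
B = (4π×10⁻⁷ × 0.578 × 0.01102) / (2 × 2.55×10⁻²) = 1.57×10⁻⁷ T.

B ≈ 0.157 μT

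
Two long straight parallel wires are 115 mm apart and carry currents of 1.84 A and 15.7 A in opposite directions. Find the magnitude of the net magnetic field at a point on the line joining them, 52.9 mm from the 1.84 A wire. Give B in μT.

Each long wire gives B = μ₀I/(2πd). Distances are d₁ = 0.0529 m and d₂ = 0.0621 m.
B₁ = 6.96×10⁻⁶ T, B₂ = 5.06×10⁻⁵ T.
Between antiparallel currents both contributions point the same way, so they add. B = B₁ + B₂ = 6.96×10⁻⁶ + 5.06×10⁻⁵ = 5.75×10⁻⁵ T.

B ≈ 57.5 μT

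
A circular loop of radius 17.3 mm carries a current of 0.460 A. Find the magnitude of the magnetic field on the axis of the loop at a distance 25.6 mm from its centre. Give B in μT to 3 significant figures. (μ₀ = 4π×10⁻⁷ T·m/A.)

On the axis of a circular loop, B = μ₀IR² / [2(R²+z²)^(3/2)].
R² + z² = (0.0173)² + (0.0256)² = 0.0009547 m², and (R²+z²)^(3/2) = 2.95×10⁻⁵ m³.
B = (4π×10⁻⁷ × 0.460 × 0.0002993) / (2 × 2.95×10⁻⁵) = 2.93×10⁻⁶ T.

B ≈ 2.93 μT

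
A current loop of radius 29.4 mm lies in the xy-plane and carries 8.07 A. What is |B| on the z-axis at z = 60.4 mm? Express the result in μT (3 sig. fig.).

B ≈ 14.5 μT

On the axis of a circular loop, B = μ₀IR² / [2(R²+z²)^(3/2)].
R² + z² = (0.0294)² + (0.0604)² = 0.004513 m², and (R²+z²)^(3/2) = 3.03×10⁻⁴ m³.
B = (4π×10⁻⁷ × 8.07 × 0.0008644) / (2 × 3.03×10⁻⁴) = 1.45×10⁻⁵ T.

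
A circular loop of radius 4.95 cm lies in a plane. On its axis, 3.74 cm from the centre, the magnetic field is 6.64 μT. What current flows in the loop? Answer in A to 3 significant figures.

I ≈ 1.03 A

On the axis of a loop, B = μ₀IR²/[2(R²+z²)^(3/2)], so I = 2B(R²+z²)^(3/2)/(μ₀R²).
R² + z² = 0.00245 + 0.001399 = 0.003849 m²; raised to 3/2 gives 2.39×10⁻⁴ m³.
I = 2 × 6.64×10⁻⁶ × 2.39×10⁻⁴ / (1.26×10⁻⁶ × 0.00245) = 1.03 A.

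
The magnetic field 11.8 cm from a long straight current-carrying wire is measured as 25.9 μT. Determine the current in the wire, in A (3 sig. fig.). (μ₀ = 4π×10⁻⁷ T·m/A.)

For a long straight wire B = μ₀I/(2πd), so I = 2πdB/μ₀.
I = 2π × 0.118 × 2.59×10⁻⁵ / (4π×10⁻⁷) = 15.3 A.

I ≈ 15.3 A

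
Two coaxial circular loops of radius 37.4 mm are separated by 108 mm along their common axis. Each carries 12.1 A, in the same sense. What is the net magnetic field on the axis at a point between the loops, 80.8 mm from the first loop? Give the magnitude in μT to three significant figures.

Each loop contributes B = μ₀IR²/[2(R²+z²)^(3/2)] on the axis, with z measured from that loop.
Loop 1 (z = 0.0808 m): B₁ = 1.51×10⁻⁵ T. Loop 2 (z = 0.0272 m): B₂ = 1.08×10⁻⁴ T.
The fields add: B = B₁ + B₂ = 1.23×10⁻⁴ T.

B ≈ 123 μT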